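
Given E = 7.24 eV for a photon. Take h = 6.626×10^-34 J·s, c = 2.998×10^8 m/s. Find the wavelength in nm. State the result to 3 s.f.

171 nm

Rearranging: λ = hc/E.
E = 7.24 eV = 1.160×10^-18 J; h = 6.626×10^-34 J·s; c = 2.998×10^8 m/s.
λ = 1.713×10^-7 m
1.713×10^-7 m × (1 nm / 1.000×10^-9 m) = 171.3 nm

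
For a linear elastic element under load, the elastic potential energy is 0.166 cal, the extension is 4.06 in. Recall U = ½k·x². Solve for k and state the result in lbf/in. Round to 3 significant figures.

0.746 lbf/in

Rearranging U = ½k·x² for k: k = 2U/x².
U = 0.166 cal = 0.6945 J; x = 4.06 in = 0.1031 m.
k = 130.6 N/m
130.6 N/m × (1 lbf/in / 175.1 N/m) = 0.7459 lbf/in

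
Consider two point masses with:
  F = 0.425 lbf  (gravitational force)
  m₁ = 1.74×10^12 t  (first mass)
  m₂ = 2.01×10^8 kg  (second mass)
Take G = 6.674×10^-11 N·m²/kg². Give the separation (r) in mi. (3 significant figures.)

Rearranging: r = √(G·m₁m₂/F).
F = 0.425 lbf = 1.890 N; m₁ = 1.74×10^12 t = 1.740×10^15 kg; m₂ = 2.01×10^8 kg; G = 6.674×10^-11 N·m²/kg².
r = 3.514×10^6 m
3.514×10^6 m × (1 mi / 1609 m) = 2183 mi

2180 mi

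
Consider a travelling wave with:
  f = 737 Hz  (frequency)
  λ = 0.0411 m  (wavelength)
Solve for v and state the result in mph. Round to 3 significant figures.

67.8 mph

Directly: v = fλ.
f = 737 Hz; λ = 0.0411 m.
v = 30.29 m/s
30.29 m/s × (1 mph / 0.4470 m/s) = 67.76 mph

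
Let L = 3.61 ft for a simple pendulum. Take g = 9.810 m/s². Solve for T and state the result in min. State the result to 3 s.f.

0.0351 min

T is given directly by: T = 2π√(L/g).
L = 3.61 ft = 1.100 m; g = 9.810 m/s².
T = 2.104 s
2.104 s × (1 min / 60.00 s) = 0.03507 min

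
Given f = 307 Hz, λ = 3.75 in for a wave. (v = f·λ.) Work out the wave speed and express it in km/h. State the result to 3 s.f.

v is given directly by: v = fλ.
f = 307 Hz; λ = 3.75 in = 0.09525 m.
v = 29.24 m/s
29.24 m/s × (1 km/h / 0.2778 m/s) = 105.3 km/h

105 km/h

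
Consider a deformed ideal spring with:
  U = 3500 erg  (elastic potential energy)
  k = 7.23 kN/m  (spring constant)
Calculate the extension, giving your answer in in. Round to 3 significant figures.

0.0123 in

Rearranging U = ½k·x² for x: x = √(2U/k).
U = 3500 erg = 3.500×10^-4 J; k = 7.23 kN/m = 7230 N/m.
x = 3.112×10^-4 m
3.112×10^-4 m × (1 in / 0.02540 m) = 0.01225 in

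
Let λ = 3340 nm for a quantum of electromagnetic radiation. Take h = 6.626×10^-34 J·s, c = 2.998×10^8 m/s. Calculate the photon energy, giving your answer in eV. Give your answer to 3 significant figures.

E is given directly by: E = hc/λ.
λ = 3340 nm = 3.340×10^-6 m; h = 6.626×10^-34 J·s; c = 2.998×10^8 m/s.
E = 5.948×10^-20 J  (the unit combination reduces to kg·m²/s² = J)
5.948×10^-20 J × (1 eV / 1.602×10^-19 J) = 0.3712 eV

0.371 eV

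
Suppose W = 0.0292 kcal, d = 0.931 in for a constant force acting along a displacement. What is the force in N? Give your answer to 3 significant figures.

Solving W = F·d for F: F = W/d.
W = 0.0292 kcal = 122.2 J; d = 0.931 in = 0.02365 m.
F = 5166 N  (the unit combination reduces to kg·m/s² = N)

5170 N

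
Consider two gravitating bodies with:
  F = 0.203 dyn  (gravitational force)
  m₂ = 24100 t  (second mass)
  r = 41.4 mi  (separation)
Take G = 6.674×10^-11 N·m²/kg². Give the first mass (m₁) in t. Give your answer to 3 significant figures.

5600 t

Solving F = G·m₁·m₂/r² for m₁: m₁ = F·r²/(G·m₂).
F = 0.203 dyn = 2.030×10^-6 N; m₂ = 24100 t = 2.410×10^7 kg; r = 41.4 mi = 66627 m; G = 6.674×10^-11 N·m²/kg².
m₁ = 5.603×10^6 kg
5.603×10^6 kg × (1 t / 1000 kg) = 5603 t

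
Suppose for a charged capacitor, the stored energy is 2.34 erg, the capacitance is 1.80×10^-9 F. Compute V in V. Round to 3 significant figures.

Rearranging E = ½C·V² for V: V = √(2E/C).
E = 2.34 erg = 2.340×10^-7 J; C = 1.80×10^-9 F.
V = 16.12 V

16.1 V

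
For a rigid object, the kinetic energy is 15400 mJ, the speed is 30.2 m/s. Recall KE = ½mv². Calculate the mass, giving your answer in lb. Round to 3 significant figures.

Solving KE = ½mv² for m: m = 2·KE/v².
KE = 15400 mJ = 15.40 J; v = 30.2 m/s.
m = 0.03377 kg
0.03377 kg × (1 lb / 0.4536 kg) = 0.07445 lb

0.0745 lb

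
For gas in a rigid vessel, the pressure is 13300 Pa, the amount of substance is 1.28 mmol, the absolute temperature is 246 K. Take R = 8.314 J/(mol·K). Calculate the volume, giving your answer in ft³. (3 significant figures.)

Solving PV = nRT for V: V = nRT/P.
P = 13300 Pa; n = 1.28 mmol = 0.001280 mol; T = 246 K; R = 8.314 J/(mol·K).
V = 1.968×10^-4 m³
1.968×10^-4 m³ × (1 ft³ / 0.02832 m³) = 0.006951 ft³

0.00695 ft³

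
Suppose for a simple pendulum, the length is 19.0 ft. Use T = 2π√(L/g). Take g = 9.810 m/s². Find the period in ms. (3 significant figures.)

T is given directly by: T = 2π√(L/g).
L = 19.0 ft = 5.791 m; g = 9.810 m/s².
T = 4.828 s
4.828 s × (1 ms / 0.001000 s) = 4828 ms

4830 ms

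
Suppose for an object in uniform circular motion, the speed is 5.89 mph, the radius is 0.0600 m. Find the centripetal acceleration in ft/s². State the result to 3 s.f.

a is given directly by: a = v²/r.
v = 5.89 mph = 2.633 m/s; r = 0.0600 m.
a = 115.6 m/s²
115.6 m/s² × (1 ft/s² / 0.3048 m/s²) = 379.1 ft/s²

379 ft/s²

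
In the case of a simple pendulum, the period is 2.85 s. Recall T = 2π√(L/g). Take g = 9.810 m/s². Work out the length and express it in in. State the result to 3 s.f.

Solving T = 2π√(L/g) for L: L = g·(T/2π)².
T = 2.85 s; g = 9.810 m/s².
L = 2.018 m
2.018 m × (1 in / 0.02540 m) = 79.46 in

79.5 in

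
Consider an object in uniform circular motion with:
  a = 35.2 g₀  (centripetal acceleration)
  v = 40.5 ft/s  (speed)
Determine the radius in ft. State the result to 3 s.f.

Rearranging: r = v²/a.
a = 35.2 g₀ = 345.2 m/s²; v = 40.5 ft/s = 12.34 m/s.
r = 0.4414 m
0.4414 m × (1 ft / 0.3048 m) = 1.448 ft

1.45 ft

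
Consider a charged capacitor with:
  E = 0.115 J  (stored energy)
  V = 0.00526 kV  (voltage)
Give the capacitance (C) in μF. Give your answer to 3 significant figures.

8310 μF

Solving E = ½C·V² for C: C = 2E/V².
E = 0.115 J; V = 0.00526 kV = 5.260 V.
C = 0.008313 F
0.008313 F × (1 μF / 1.000×10^-6 F) = 8313 μF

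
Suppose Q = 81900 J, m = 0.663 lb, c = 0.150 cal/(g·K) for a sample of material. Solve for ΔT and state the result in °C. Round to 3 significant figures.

434 °C

Rearranging: ΔT = Q/(m·c).
Q = 81900 J; m = 0.663 lb = 0.3007 kg; c = 0.150 cal/(g·K) = 627.6 J/(kg·K).
ΔT = 433.9 K
Since 1 °C = 1 K, 433.9 °C.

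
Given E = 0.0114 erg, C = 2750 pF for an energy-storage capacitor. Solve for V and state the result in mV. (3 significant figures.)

911 mV

Solving E = ½C·V² for V: V = √(2E/C).
E = 0.0114 erg = 1.140×10^-9 J; C = 2750 pF = 2.750×10^-9 F.
V = 0.9105 V
0.9105 V × (1 mV / 0.001000 V) = 910.5 mV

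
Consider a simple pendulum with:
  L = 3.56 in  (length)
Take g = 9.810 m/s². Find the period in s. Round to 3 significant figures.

0.603 s

T is given directly by: T = 2π√(L/g).
L = 3.56 in = 0.09042 m; g = 9.810 m/s².
T = 0.6032 s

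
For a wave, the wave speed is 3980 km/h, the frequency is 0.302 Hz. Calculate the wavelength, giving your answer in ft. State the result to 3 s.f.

12000 ft

Rearranging: λ = v/f.
v = 3980 km/h = 1106 m/s; f = 0.302 Hz.
λ = 3661 m
3661 m × (1 ft / 0.3048 m) = 12010 ft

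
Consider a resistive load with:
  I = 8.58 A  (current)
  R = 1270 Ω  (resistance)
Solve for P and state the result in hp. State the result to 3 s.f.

Directly: P = I²R.
I = 8.58 A; R = 1270 Ω.
P = 93493 W
93493 W × (1 hp / 745.7 W) = 125.4 hp

125 hp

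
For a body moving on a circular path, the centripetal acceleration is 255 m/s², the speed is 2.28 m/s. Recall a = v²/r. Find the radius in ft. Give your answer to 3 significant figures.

0.0669 ft

Rearranging a = v²/r for r: r = v²/a.
a = 255 m/s²; v = 2.28 m/s.
r = 0.02039 m
0.02039 m × (1 ft / 0.3048 m) = 0.06688 ft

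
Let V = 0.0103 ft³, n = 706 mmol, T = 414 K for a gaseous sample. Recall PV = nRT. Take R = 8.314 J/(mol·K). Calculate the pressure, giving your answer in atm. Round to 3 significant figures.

82.2 atm

From the ideal-gas law: P = nRT/V.
V = 0.0103 ft³ = 2.917×10^-4 m³; n = 706 mmol = 0.7060 mol; T = 414 K; R = 8.314 J/(mol·K).
P = 8.332×10^6 Pa
8.332×10^6 Pa × (1 atm / 1.013×10^5 Pa) = 82.23 atm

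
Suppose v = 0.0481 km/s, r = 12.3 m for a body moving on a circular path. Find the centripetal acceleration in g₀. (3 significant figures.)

19.2 g₀

a is given directly by: a = v²/r.
v = 0.0481 km/s = 48.10 m/s; r = 12.3 m.
a = 188.1 m/s²
188.1 m/s² × (1 g₀ / 9.807 m/s²) = 19.18 g₀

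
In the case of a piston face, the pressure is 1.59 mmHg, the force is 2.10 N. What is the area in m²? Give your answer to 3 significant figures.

0.00991 m²

Rearranging P = F/A for A: A = F/P.
P = 1.59 mmHg = 212.0 Pa; F = 2.10 N.
A = 0.009907 m²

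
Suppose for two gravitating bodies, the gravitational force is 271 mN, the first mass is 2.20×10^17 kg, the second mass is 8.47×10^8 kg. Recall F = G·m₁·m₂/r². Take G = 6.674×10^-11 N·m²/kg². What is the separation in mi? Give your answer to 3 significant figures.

1.33×10^5 mi

From Newton's law of gravitation: r = √(G·m₁m₂/F).
F = 271 mN = 0.2710 N; m₁ = 2.20×10^17 kg; m₂ = 8.47×10^8 kg; G = 6.674×10^-11 N·m²/kg².
r = 2.142×10^8 m
2.142×10^8 m × (1 mi / 1609 m) = 1.331×10^5 mi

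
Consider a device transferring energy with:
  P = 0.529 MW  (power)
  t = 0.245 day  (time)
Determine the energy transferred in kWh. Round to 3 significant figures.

3110 kWh

Rearranging: W = P·t.
P = 0.529 MW = 5.290×10^5 W; t = 0.245 day = 21168 s.
W = 1.120×10^10 J  (the unit combination reduces to kg·m²/s² = J)
1.120×10^10 J × (1 kWh / 3.600×10^6 J) = 3111 kWh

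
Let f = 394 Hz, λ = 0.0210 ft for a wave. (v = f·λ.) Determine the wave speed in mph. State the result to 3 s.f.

v is given directly by: v = fλ.
f = 394 Hz; λ = 0.0210 ft = 0.006401 m.
v = 2.522 m/s
2.522 m/s × (1 mph / 0.4470 m/s) = 5.641 mph

5.64 mph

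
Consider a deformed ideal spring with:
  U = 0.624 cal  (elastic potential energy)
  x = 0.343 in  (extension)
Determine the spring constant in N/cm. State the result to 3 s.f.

688 N/cm

Rearranging U = ½k·x² for k: k = 2U/x².
U = 0.624 cal = 2.611 J; x = 0.343 in = 0.008712 m.
k = 68794 N/m
68794 N/m × (1 N/cm / 100.0 N/m) = 687.9 N/cm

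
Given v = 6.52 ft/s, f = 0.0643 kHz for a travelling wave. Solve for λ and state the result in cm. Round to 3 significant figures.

Rearranging v = f·λ for λ: λ = v/f.
v = 6.52 ft/s = 1.987 m/s; f = 0.0643 kHz = 64.30 Hz.
λ = 0.03091 m
0.03091 m × (1 cm / 0.01000 m) = 3.091 cm

3.09 cm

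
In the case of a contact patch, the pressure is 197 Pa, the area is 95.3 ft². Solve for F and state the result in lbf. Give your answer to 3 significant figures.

392 lbf

Rearranging: F = P·A.
P = 197 Pa; A = 95.3 ft² = 8.854 m².
F = 1744 N  (the unit combination reduces to kg·m/s² = N)
1744 N × (1 lbf / 4.448 N) = 392.1 lbf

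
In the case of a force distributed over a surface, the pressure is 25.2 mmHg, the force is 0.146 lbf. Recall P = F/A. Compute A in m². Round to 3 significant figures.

Solving P = F/A for A: A = F/P.
P = 25.2 mmHg = 3360 Pa; F = 0.146 lbf = 0.6494 N.
A = 1.933×10^-4 m²

1.93×10^-4 m²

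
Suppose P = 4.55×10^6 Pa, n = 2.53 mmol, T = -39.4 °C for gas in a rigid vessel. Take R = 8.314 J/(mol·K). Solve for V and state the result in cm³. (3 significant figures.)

1.08 cm³

From the ideal-gas law: V = nRT/P.
P = 4.55×10^6 Pa; n = 2.53 mmol = 0.002530 mol; T = -39.4 °C = 233.7 K; R = 8.314 J/(mol·K).
V = 1.081×10^-6 m³
1.081×10^-6 m³ × (1 cm³ / 1.000×10^-6 m³) = 1.081 cm³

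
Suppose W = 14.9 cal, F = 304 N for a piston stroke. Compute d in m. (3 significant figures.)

0.205 m

Rearranging W = F·d for d: d = W/F.
W = 14.9 cal = 62.34 J; F = 304 N.
d = 0.2051 m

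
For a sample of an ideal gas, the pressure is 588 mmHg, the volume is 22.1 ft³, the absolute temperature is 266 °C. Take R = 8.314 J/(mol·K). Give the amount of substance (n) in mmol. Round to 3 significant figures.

10900 mmol

From the ideal-gas law: n = PV/(RT).
P = 588 mmHg = 78393 Pa; V = 22.1 ft³ = 0.6258 m³; T = 266 °C = 539.1 K; R = 8.314 J/(mol·K).
n = 10.94 mol
10.94 mol × (1 mmol / 0.001000 mol) = 10945 mmol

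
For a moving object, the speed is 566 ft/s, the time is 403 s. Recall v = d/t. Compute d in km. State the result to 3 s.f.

69.5 km

Rearranging: d = v·t.
v = 566 ft/s = 172.5 m/s; t = 403 s.
d = 69524 m
69524 m × (1 km / 1000 m) = 69.52 km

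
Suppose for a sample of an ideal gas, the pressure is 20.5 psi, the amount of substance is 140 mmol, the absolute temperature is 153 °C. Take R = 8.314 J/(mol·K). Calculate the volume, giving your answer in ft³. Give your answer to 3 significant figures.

0.124 ft³

From the ideal-gas law: V = nRT/P.
P = 20.5 psi = 1.413×10^5 Pa; n = 140 mmol = 0.1400 mol; T = 153 °C = 426.1 K; R = 8.314 J/(mol·K).
V = 0.003509 m³
0.003509 m³ × (1 ft³ / 0.02832 m³) = 0.1239 ft³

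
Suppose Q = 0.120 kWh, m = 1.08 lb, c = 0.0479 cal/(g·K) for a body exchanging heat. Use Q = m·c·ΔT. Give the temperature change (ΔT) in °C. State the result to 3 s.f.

Rearranging: ΔT = Q/(m·c).
Q = 0.120 kWh = 4.320×10^5 J; m = 1.08 lb = 0.4899 kg; c = 0.0479 cal/(g·K) = 200.4 J/(kg·K).
ΔT = 4400 K
Since 1 °C = 1 K, 4400 °C.

4400 °C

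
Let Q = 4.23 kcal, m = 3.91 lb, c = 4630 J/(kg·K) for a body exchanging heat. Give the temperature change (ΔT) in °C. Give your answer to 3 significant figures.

2.16 °C

Rearranging: ΔT = Q/(m·c).
Q = 4.23 kcal = 17698 J; m = 3.91 lb = 1.774 kg; c = 4630 J/(kg·K).
ΔT = 2.155 K
Since 1 °C = 1 K, 2.155 °C.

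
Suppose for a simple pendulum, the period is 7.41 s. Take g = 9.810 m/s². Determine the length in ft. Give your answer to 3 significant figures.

44.8 ft

Rearranging T = 2π√(L/g) for L: L = g·(T/2π)².
T = 7.41 s; g = 9.810 m/s².
L = 13.64 m
13.64 m × (1 ft / 0.3048 m) = 44.76 ft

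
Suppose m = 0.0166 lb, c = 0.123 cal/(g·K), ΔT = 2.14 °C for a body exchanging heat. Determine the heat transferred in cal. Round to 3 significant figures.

Directly: Q = mcΔT.
m = 0.0166 lb = 0.007530 kg; c = 0.123 cal/(g·K) = 514.6 J/(kg·K); ΔT = 2.14 °C = 2.140 K.
Q = 8.292 J  (the unit combination reduces to kg·m²/s² = J)
8.292 J × (1 cal / 4.184 J) = 1.982 cal

1.98 cal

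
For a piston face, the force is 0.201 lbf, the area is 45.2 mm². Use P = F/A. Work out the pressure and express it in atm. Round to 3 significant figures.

0.195 atm

Directly: P = F/A.
F = 0.201 lbf = 0.8941 N; A = 45.2 mm² = 4.520×10^-5 m².
P = 19781 Pa
19781 Pa × (1 atm / 1.013×10^5 Pa) = 0.1952 atm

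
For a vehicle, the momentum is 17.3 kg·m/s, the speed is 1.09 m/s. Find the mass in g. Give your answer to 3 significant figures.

15900 g

Rearranging: m = p/v.
p = 17.3 kg·m/s; v = 1.09 m/s.
m = 15.87 kg
15.87 kg × (1 g / 0.001000 kg) = 15872 g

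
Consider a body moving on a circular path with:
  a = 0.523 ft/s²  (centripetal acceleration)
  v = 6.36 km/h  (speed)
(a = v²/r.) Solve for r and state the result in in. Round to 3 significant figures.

Rearranging a = v²/r for r: r = v²/a.
a = 0.523 ft/s² = 0.1594 m/s²; v = 6.36 km/h = 1.767 m/s.
r = 19.58 m
19.58 m × (1 in / 0.02540 m) = 770.8 in

771 in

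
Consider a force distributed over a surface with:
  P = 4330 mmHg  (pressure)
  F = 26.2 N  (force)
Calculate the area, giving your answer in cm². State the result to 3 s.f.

0.454 cm²

Rearranging: A = F/P.
P = 4330 mmHg = 5.773×10^5 Pa; F = 26.2 N.
A = 4.538×10^-5 m²
4.538×10^-5 m² × (1 cm² / 1.000×10^-4 m²) = 0.4538 cm²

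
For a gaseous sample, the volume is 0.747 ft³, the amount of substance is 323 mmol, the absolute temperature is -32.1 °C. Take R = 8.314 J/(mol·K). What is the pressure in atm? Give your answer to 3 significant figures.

P is given directly by: P = nRT/V.
V = 0.747 ft³ = 0.02115 m³; n = 323 mmol = 0.3230 mol; T = -32.1 °C = 241.0 K; R = 8.314 J/(mol·K).
P = 30602 Pa
30602 Pa × (1 atm / 1.013×10^5 Pa) = 0.3020 atm

0.302 atm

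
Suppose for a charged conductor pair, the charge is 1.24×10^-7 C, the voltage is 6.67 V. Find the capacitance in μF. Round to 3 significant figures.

0.0186 μF

Directly: C = Q/V.
Q = 1.24×10^-7 C; V = 6.67 V.
C = 1.859×10^-8 F
1.859×10^-8 F × (1 μF / 1.000×10^-6 F) = 0.01859 μF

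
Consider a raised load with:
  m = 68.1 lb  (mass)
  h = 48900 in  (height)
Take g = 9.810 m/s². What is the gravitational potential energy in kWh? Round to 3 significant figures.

0.105 kWh

Directly: PE = mgh.
m = 68.1 lb = 30.89 kg; h = 48900 in = 1242 m; g = 9.810 m/s².
PE = 3.764×10^5 J  (the unit combination reduces to kg·m²/s² = J)
3.764×10^5 J × (1 kWh / 3.600×10^6 J) = 0.1045 kWh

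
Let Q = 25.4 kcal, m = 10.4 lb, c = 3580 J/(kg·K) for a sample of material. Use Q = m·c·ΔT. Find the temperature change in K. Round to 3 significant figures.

Solving Q = m·c·ΔT for ΔT: ΔT = Q/(m·c).
Q = 25.4 kcal = 1.063×10^5 J; m = 10.4 lb = 4.717 kg; c = 3580 J/(kg·K).
ΔT = 6.293 K

6.29 K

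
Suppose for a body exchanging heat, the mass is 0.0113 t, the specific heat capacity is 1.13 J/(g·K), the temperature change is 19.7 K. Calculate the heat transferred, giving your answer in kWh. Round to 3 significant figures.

0.0699 kWh

Directly: Q = mcΔT.
m = 0.0113 t = 11.30 kg; c = 1.13 J/(g·K) = 1130 J/(kg·K); ΔT = 19.7 K.
Q = 2.515×10^5 J
2.515×10^5 J × (1 kWh / 3.600×10^6 J) = 0.06987 kWh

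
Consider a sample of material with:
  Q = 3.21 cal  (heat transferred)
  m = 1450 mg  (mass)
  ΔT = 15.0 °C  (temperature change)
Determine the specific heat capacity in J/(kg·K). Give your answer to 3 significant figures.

Rearranging Q = m·c·ΔT for c: c = Q/(m·ΔT).
Q = 3.21 cal = 13.43 J; m = 1450 mg = 0.001450 kg; ΔT = 15.0 °C = 15.00 K.
c = 617.5 J/(kg·K)

618 J/(kg·K)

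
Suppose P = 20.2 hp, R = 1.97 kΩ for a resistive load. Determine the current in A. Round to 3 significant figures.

Solving P = I²R for I: I = √(P/R).
P = 20.2 hp = 15063 W; R = 1.97 kΩ = 1970 Ω.
I = 2.765 A

2.77 A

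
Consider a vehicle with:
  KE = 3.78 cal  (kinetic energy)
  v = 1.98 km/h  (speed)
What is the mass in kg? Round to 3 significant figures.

105 kg

Solving KE = ½mv² for m: m = 2·KE/v².
KE = 3.78 cal = 15.82 J; v = 1.98 km/h = 0.5500 m/s.
m = 104.6 kg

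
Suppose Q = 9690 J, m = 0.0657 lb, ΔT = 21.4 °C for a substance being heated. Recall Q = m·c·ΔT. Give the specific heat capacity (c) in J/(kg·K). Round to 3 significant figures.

Rearranging Q = m·c·ΔT for c: c = Q/(m·ΔT).
Q = 9690 J; m = 0.0657 lb = 0.02980 kg; ΔT = 21.4 °C = 21.40 K.
c = 15194 J/(kg·K)

15200 J/(kg·K)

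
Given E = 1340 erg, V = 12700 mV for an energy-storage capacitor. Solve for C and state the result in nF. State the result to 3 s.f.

1660 nF

Rearranging E = ½C·V² for C: C = 2E/V².
E = 1340 erg = 1.340×10^-4 J; V = 12700 mV = 12.70 V.
C = 1.662×10^-6 F
1.662×10^-6 F × (1 nF / 1.000×10^-9 F) = 1662 nF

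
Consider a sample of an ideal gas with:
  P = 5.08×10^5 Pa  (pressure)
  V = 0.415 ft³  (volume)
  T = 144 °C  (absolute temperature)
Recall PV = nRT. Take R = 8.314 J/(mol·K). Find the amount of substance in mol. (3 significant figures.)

Rearranging PV = nRT for n: n = PV/(RT).
P = 5.08×10^5 Pa; V = 0.415 ft³ = 0.01175 m³; T = 144 °C = 417.1 K; R = 8.314 J/(mol·K).
n = 1.721 mol

1.72 mol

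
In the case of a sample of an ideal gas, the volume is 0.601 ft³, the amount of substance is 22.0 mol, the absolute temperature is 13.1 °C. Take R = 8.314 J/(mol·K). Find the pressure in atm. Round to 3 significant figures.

From the ideal-gas law: P = nRT/V.
V = 0.601 ft³ = 0.01702 m³; n = 22.0 mol; T = 13.1 °C = 286.2 K; R = 8.314 J/(mol·K).
P = 3.077×10^6 Pa
3.077×10^6 Pa × (1 atm / 1.013×10^5 Pa) = 30.36 atm

30.4 atm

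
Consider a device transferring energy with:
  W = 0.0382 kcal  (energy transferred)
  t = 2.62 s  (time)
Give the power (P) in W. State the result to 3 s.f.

P is given directly by: P = W/t.
W = 0.0382 kcal = 159.8 J; t = 2.62 s.
P = 61.00 W

61.0 W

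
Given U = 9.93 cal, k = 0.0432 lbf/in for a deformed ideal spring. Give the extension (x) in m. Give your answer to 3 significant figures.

3.31 m

Rearranging: x = √(2U/k).
U = 9.93 cal = 41.55 J; k = 0.0432 lbf/in = 7.565 N/m.
x = 3.314 m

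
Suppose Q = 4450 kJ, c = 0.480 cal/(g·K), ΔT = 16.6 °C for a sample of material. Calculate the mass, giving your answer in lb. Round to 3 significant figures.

294 lb

Solving Q = m·c·ΔT for m: m = Q/(c·ΔT).
Q = 4450 kJ = 4.450×10^6 J; c = 0.480 cal/(g·K) = 2008 J/(kg·K); ΔT = 16.6 °C = 16.60 K.
m = 133.5 kg
133.5 kg × (1 lb / 0.4536 kg) = 294.3 lb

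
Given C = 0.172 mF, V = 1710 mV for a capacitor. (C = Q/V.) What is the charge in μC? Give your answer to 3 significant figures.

Rearranging: Q = CV.
C = 0.172 mF = 1.720×10^-4 F; V = 1710 mV = 1.710 V.
Q = 2.941×10^-4 C  (the unit combination reduces to A·s = C)
2.941×10^-4 C × (1 μC / 1.000×10^-6 C) = 294.1 μC

294 μC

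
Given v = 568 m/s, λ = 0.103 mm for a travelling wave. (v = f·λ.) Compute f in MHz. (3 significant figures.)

Rearranging v = f·λ for f: f = v/λ.
v = 568 m/s; λ = 0.103 mm = 1.030×10^-4 m.
f = 5.515×10^6 Hz
5.515×10^6 Hz × (1 MHz / 1.000×10^6 Hz) = 5.515 MHz

5.51 MHz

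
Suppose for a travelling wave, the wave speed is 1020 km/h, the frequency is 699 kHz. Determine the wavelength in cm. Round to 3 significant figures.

Solving v = f·λ for λ: λ = v/f.
v = 1020 km/h = 283.3 m/s; f = 699 kHz = 6.990×10^5 Hz.
λ = 4.053×10^-4 m
4.053×10^-4 m × (1 cm / 0.01000 m) = 0.04053 cm

0.0405 cm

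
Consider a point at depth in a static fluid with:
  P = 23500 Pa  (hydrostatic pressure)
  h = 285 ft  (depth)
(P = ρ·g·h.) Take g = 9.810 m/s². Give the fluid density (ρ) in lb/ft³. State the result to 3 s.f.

1.72 lb/ft³

Solving P = ρ·g·h for ρ: ρ = P/(g·h).
P = 23500 Pa; h = 285 ft = 86.87 m; g = 9.810 m/s².
ρ = 27.58 kg/m³
27.58 kg/m³ × (1 lb/ft³ / 16.02 kg/m³) = 1.722 lb/ft³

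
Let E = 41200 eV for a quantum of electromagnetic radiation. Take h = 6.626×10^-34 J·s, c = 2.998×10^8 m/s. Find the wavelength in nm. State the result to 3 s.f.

0.0301 nm

Rearranging E = h·c/λ for λ: λ = hc/E.
E = 41200 eV = 6.601×10^-15 J; h = 6.626×10^-34 J·s; c = 2.998×10^8 m/s.
λ = 3.009×10^-11 m
3.009×10^-11 m × (1 nm / 1.000×10^-9 m) = 0.03009 nm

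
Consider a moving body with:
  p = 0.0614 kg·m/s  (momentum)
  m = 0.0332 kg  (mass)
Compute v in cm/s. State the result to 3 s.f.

Solving p = m·v for v: v = p/m.
p = 0.0614 kg·m/s; m = 0.0332 kg.
v = 1.849 m/s
1.849 m/s × (1 cm/s / 0.01000 m/s) = 184.9 cm/s

185 cm/s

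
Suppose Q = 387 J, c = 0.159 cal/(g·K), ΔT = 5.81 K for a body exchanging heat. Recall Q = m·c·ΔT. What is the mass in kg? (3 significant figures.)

Solving Q = m·c·ΔT for m: m = Q/(c·ΔT).
Q = 387 J; c = 0.159 cal/(g·K) = 665.3 J/(kg·K); ΔT = 5.81 K.
m = 0.1001 kg

0.100 kg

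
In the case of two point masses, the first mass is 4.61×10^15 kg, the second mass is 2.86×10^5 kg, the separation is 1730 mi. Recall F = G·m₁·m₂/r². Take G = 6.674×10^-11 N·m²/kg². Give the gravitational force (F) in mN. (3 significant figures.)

11.4 mN

F is given directly by: F = Gm₁m₂/r².
m₁ = 4.61×10^15 kg; m₂ = 2.86×10^5 kg; r = 1730 mi = 2.784×10^6 m; G = 6.674×10^-11 N·m²/kg².
F = 0.01135 N
0.01135 N × (1 mN / 0.001000 N) = 11.35 mN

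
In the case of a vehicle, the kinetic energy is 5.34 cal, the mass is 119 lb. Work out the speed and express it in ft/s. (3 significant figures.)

2.99 ft/s

Rearranging KE = ½mv² for v: v = √(2·KE/m).
KE = 5.34 cal = 22.34 J; m = 119 lb = 53.98 kg.
v = 0.9099 m/s
0.9099 m/s × (1 ft/s / 0.3048 m/s) = 2.985 ft/s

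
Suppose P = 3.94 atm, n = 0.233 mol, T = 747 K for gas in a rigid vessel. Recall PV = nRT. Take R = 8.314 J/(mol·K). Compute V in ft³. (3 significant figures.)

Rearranging: V = nRT/P.
P = 3.94 atm = 3.992×10^5 Pa; n = 0.233 mol; T = 747 K; R = 8.314 J/(mol·K).
V = 0.003625 m³
0.003625 m³ × (1 ft³ / 0.02832 m³) = 0.1280 ft³

0.128 ft³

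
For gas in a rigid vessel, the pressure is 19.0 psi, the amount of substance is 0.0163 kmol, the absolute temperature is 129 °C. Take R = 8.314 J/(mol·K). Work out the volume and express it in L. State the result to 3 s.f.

416 L

From the ideal-gas law: V = nRT/P.
P = 19.0 psi = 1.310×10^5 Pa; n = 0.0163 kmol = 16.30 mol; T = 129 °C = 402.1 K; R = 8.314 J/(mol·K).
V = 0.4160 m³
0.4160 m³ × (1 L / 0.001000 m³) = 416.0 L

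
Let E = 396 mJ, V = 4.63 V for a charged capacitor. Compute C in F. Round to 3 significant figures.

Rearranging E = ½C·V² for C: C = 2E/V².
E = 396 mJ = 0.3960 J; V = 4.63 V.
C = 0.03695 F

0.0369 F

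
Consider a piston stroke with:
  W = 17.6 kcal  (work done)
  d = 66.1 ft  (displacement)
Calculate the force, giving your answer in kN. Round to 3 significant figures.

3.66 kN

Rearranging: F = W/d.
W = 17.6 kcal = 73638 J; d = 66.1 ft = 20.15 m.
F = 3655 N
3655 N × (1 kN / 1000 N) = 3.655 kN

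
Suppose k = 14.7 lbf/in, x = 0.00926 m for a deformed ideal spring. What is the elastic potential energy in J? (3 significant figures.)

0.110 J

Directly: U = ½kx².
k = 14.7 lbf/in = 2574 N/m; x = 0.00926 m.
U = 0.1104 J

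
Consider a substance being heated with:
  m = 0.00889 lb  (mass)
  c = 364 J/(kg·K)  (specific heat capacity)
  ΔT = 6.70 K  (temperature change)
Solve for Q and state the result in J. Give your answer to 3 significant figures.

Q is given directly by: Q = mcΔT.
m = 0.00889 lb = 0.004032 kg; c = 364 J/(kg·K); ΔT = 6.70 K.
Q = 9.834 J

9.83 J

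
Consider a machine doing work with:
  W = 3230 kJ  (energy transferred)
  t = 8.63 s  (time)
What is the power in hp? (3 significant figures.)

502 hp

P is given directly by: P = W/t.
W = 3230 kJ = 3.230×10^6 J; t = 8.63 s.
P = 3.743×10^5 W
3.743×10^5 W × (1 hp / 745.7 W) = 501.9 hp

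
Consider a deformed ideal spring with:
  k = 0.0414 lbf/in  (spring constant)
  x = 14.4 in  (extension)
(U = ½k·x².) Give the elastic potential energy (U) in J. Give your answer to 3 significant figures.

0.485 J

U is given directly by: U = ½kx².
k = 0.0414 lbf/in = 7.250 N/m; x = 14.4 in = 0.3658 m.
U = 0.4850 J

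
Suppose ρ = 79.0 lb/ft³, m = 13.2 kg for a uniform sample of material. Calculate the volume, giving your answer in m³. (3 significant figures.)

Rearranging: V = m/ρ.
ρ = 79.0 lb/ft³ = 1265 kg/m³; m = 13.2 kg.
V = 0.01043 m³

0.0104 m³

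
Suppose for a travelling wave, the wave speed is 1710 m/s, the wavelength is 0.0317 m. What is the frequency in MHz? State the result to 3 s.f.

0.0539 MHz

Solving v = f·λ for f: f = v/λ.
v = 1710 m/s; λ = 0.0317 m.
f = 53943 Hz
53943 Hz × (1 MHz / 1.000×10^6 Hz) = 0.05394 MHz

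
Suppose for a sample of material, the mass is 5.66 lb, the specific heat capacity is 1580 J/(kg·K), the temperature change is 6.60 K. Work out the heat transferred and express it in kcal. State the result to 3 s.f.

Directly: Q = mcΔT.
m = 5.66 lb = 2.567 kg; c = 1580 J/(kg·K); ΔT = 6.60 K.
Q = 26772 J
26772 J × (1 kcal / 4184 J) = 6.399 kcal

6.40 kcal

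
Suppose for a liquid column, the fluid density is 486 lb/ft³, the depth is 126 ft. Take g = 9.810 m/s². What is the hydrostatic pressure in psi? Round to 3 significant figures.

425 psi

Directly: P = ρgh.
ρ = 486 lb/ft³ = 7785 kg/m³; h = 126 ft = 38.40 m; g = 9.810 m/s².
P = 2.933×10^6 Pa
2.933×10^6 Pa × (1 psi / 6895 Pa) = 425.4 psi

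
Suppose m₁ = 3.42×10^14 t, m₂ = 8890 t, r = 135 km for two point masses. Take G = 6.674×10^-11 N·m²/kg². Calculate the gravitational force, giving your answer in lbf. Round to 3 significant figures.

Directly: F = Gm₁m₂/r².
m₁ = 3.42×10^14 t = 3.420×10^17 kg; m₂ = 8890 t = 8.890×10^6 kg; r = 135 km = 1.350×10^5 m; G = 6.674×10^-11 N·m²/kg².
F = 11134 N  (the unit combination reduces to kg·m/s² = N)
11134 N × (1 lbf / 4.448 N) = 2503 lbf

2500 lbf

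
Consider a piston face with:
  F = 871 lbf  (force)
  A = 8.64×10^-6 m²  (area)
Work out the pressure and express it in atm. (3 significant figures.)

P is given directly by: P = F/A.
F = 871 lbf = 3874 N; A = 8.64×10^-6 m².
P = 4.484×10^8 Pa
4.484×10^8 Pa × (1 atm / 1.013×10^5 Pa) = 4426 atm

4430 atm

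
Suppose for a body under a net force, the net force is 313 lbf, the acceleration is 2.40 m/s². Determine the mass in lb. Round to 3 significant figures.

From Newton's second law: m = F/a.
F = 313 lbf = 1392 N; a = 2.40 m/s².
m = 580.1 kg
580.1 kg × (1 lb / 0.4536 kg) = 1279 lb

1280 lb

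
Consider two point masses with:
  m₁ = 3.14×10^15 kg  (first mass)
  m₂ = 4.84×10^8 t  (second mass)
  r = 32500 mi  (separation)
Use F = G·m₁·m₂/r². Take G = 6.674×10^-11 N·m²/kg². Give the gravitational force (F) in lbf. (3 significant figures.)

8.34 lbf

F is given directly by: F = Gm₁m₂/r².
m₁ = 3.14×10^15 kg; m₂ = 4.84×10^8 t = 4.840×10^11 kg; r = 32500 mi = 5.230×10^7 m; G = 6.674×10^-11 N·m²/kg².
F = 37.08 N  (the unit combination reduces to kg·m/s² = N)
37.08 N × (1 lbf / 4.448 N) = 8.335 lbf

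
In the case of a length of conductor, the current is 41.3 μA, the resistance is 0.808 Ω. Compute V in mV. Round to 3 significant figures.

From Ohm's law: V = IR.
I = 41.3 μA = 4.130×10^-5 A; R = 0.808 Ω.
V = 3.337×10^-5 V
3.337×10^-5 V × (1 mV / 0.001000 V) = 0.03337 mV

0.0334 mV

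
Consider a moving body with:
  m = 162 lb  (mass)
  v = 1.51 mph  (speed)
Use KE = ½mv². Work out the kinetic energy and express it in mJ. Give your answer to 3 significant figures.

16700 mJ

KE is given directly by: KE = ½mv².
m = 162 lb = 73.48 kg; v = 1.51 mph = 0.6750 m/s.
KE = 16.74 J  (the unit combination reduces to kg·m²/s² = J)
16.74 J × (1 mJ / 0.001000 J) = 16742 mJ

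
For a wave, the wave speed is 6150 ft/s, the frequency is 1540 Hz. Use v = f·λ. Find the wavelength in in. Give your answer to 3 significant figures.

Solving v = f·λ for λ: λ = v/f.
v = 6150 ft/s = 1875 m/s; f = 1540 Hz.
λ = 1.217 m
1.217 m × (1 in / 0.02540 m) = 47.92 in

47.9 in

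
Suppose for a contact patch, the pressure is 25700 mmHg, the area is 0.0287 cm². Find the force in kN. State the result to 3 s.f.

0.00983 kN

Rearranging: F = P·A.
P = 25700 mmHg = 3.426×10^6 Pa; A = 0.0287 cm² = 2.870×10^-6 m².
F = 9.834 N
9.834 N × (1 kN / 1000 N) = 0.009834 kN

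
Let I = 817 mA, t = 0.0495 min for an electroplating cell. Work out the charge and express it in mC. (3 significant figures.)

q is given directly by: q = It.
I = 817 mA = 0.8170 A; t = 0.0495 min = 2.970 s.
q = 2.426 C  (the unit combination reduces to A·s = C)
2.426 C × (1 mC / 0.001000 C) = 2426 mC

2430 mC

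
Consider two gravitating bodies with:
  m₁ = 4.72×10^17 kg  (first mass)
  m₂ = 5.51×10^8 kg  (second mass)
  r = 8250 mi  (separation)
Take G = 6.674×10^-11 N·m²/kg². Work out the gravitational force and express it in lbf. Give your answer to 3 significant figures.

From Newton's law of gravitation: F = Gm₁m₂/r².
m₁ = 4.72×10^17 kg; m₂ = 5.51×10^8 kg; r = 8250 mi = 1.328×10^7 m; G = 6.674×10^-11 N·m²/kg².
F = 98.46 N
98.46 N × (1 lbf / 4.448 N) = 22.14 lbf

22.1 lbf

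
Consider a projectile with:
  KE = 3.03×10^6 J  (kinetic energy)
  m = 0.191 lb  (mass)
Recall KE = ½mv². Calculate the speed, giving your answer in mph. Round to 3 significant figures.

Solving KE = ½mv² for v: v = √(2·KE/m).
KE = 3.03×10^6 J; m = 0.191 lb = 0.08664 kg.
v = 8363 m/s
8363 m/s × (1 mph / 0.4470 m/s) = 18709 mph

18700 mph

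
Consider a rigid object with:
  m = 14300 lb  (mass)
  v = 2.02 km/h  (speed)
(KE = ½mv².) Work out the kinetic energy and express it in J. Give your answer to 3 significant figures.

1020 J

Directly: KE = ½mv².
m = 14300 lb = 6486 kg; v = 2.02 km/h = 0.5611 m/s.
KE = 1021 J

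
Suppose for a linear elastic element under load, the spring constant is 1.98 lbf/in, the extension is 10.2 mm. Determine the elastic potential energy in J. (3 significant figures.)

0.0180 J

Directly: U = ½kx².
k = 1.98 lbf/in = 346.8 N/m; x = 10.2 mm = 0.01020 m.
U = 0.01804 J  (the unit combination reduces to kg·m²/s² = J)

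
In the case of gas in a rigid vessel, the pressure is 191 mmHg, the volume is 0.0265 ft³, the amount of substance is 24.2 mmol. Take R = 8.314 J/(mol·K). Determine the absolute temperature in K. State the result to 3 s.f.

95.0 K

Solving PV = nRT for T: T = PV/(nR).
P = 191 mmHg = 25465 Pa; V = 0.0265 ft³ = 7.504×10^-4 m³; n = 24.2 mmol = 0.02420 mol; R = 8.314 J/(mol·K).
T = 94.97 K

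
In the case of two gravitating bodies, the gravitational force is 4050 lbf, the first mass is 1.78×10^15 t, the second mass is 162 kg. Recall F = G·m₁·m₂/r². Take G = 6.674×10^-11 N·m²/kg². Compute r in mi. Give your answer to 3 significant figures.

0.642 mi

Rearranging F = G·m₁·m₂/r² for r: r = √(G·m₁m₂/F).
F = 4050 lbf = 18015 N; m₁ = 1.78×10^15 t = 1.780×10^18 kg; m₂ = 162 kg; G = 6.674×10^-11 N·m²/kg².
r = 1034 m
1034 m × (1 mi / 1609 m) = 0.6422 mi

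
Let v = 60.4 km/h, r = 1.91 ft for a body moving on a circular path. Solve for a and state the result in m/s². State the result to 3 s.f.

a is given directly by: a = v²/r.
v = 60.4 km/h = 16.78 m/s; r = 1.91 ft = 0.5822 m.
a = 483.5 m/s²

484 m/s²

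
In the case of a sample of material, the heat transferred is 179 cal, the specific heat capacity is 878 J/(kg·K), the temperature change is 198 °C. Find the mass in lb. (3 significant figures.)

0.00950 lb

Solving Q = m·c·ΔT for m: m = Q/(c·ΔT).
Q = 179 cal = 748.9 J; c = 878 J/(kg·K); ΔT = 198 °C = 198.0 K.
m = 0.004308 kg
0.004308 kg × (1 lb / 0.4536 kg) = 0.009498 lb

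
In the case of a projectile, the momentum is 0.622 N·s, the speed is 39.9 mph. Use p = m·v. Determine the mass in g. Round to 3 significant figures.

34.9 g

Rearranging: m = p/v.
p = 0.622 N·s = 0.6220 kg·m/s; v = 39.9 mph = 17.84 m/s.
m = 0.03487 kg
0.03487 kg × (1 g / 0.001000 kg) = 34.87 g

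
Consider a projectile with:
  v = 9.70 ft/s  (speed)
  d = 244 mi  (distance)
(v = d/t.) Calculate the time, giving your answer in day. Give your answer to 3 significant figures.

1.54 day

Solving v = d/t for t: t = d/v.
v = 9.70 ft/s = 2.957 m/s; d = 244 mi = 3.927×10^5 m.
t = 1.328×10^5 s
1.328×10^5 s × (1 day / 86400 s) = 1.537 day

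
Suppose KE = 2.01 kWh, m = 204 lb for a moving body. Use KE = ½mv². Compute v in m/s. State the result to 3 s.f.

Solving KE = ½mv² for v: v = √(2·KE/m).
KE = 2.01 kWh = 7.236×10^6 J; m = 204 lb = 92.53 kg.
v = 395.5 m/s

395 m/s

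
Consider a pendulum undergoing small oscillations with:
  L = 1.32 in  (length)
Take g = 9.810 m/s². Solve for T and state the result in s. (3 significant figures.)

Directly: T = 2π√(L/g).
L = 1.32 in = 0.03353 m; g = 9.810 m/s².
T = 0.3673 s

0.367 s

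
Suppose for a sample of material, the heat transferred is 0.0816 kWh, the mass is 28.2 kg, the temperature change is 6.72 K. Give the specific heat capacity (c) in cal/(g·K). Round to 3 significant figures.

Rearranging Q = m·c·ΔT for c: c = Q/(m·ΔT).
Q = 0.0816 kWh = 2.938×10^5 J; m = 28.2 kg; ΔT = 6.72 K.
c = 1550 J/(kg·K)
1550 J/(kg·K) × (1 cal/(g·K) / 4184 J/(kg·K)) = 0.3705 cal/(g·K)

0.370 cal/(g·K)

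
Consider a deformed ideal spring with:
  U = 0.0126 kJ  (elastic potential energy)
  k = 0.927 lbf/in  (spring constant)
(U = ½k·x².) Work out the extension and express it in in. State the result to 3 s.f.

15.5 in

Rearranging: x = √(2U/k).
U = 0.0126 kJ = 12.60 J; k = 0.927 lbf/in = 162.3 N/m.
x = 0.3940 m
0.3940 m × (1 in / 0.02540 m) = 15.51 in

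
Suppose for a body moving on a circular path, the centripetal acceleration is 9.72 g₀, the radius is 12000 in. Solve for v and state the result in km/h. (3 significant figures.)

614 km/h

Rearranging: v = √(a·r).
a = 9.72 g₀ = 95.32 m/s²; r = 12000 in = 304.8 m.
v = 170.5 m/s
170.5 m/s × (1 km/h / 0.2778 m/s) = 613.6 km/h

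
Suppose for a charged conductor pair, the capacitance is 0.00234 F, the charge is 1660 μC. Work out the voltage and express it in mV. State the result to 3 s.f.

Rearranging C = Q/V for V: V = Q/C.
C = 0.00234 F; Q = 1660 μC = 0.001660 C.
V = 0.7094 V  (the unit combination reduces to kg·m²/(A·s³) = V)
0.7094 V × (1 mV / 0.001000 V) = 709.4 mV

709 mV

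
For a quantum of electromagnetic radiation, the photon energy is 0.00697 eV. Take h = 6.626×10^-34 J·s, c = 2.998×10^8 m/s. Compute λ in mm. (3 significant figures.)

0.178 mm

Solving E = h·c/λ for λ: λ = hc/E.
E = 0.00697 eV = 1.117×10^-21 J; h = 6.626×10^-34 J·s; c = 2.998×10^8 m/s.
λ = 1.779×10^-4 m
1.779×10^-4 m × (1 mm / 0.001000 m) = 0.1779 mm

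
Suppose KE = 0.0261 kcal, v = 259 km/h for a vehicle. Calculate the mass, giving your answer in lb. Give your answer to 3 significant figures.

Rearranging: m = 2·KE/v².
KE = 0.0261 kcal = 109.2 J; v = 259 km/h = 71.94 m/s.
m = 0.04220 kg
0.04220 kg × (1 lb / 0.4536 kg) = 0.09303 lb

0.0930 lb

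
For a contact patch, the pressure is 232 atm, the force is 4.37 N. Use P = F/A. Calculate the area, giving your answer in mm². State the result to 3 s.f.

0.186 mm²

Solving P = F/A for A: A = F/P.
P = 232 atm = 2.351×10^7 Pa; F = 4.37 N.
A = 1.859×10^-7 m²
1.859×10^-7 m² × (1 mm² / 1.000×10^-6 m²) = 0.1859 mm²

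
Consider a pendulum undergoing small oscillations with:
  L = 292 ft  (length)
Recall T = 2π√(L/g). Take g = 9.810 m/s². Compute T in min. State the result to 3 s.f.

0.315 min

Directly: T = 2π√(L/g).
L = 292 ft = 89.00 m; g = 9.810 m/s².
T = 18.93 s
18.93 s × (1 min / 60.00 s) = 0.3154 min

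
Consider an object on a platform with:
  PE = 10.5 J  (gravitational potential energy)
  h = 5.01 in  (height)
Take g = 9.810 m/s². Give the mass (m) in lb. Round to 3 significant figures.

Rearranging: m = PE/(g·h).
PE = 10.5 J; h = 5.01 in = 0.1273 m; g = 9.810 m/s².
m = 8.411 kg
8.411 kg × (1 lb / 0.4536 kg) = 18.54 lb

18.5 lb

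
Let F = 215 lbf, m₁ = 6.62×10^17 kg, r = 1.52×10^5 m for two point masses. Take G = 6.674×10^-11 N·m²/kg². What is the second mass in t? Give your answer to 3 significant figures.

500 t

From Newton's law of gravitation: m₂ = F·r²/(G·m₁).
F = 215 lbf = 956.4 N; m₁ = 6.62×10^17 kg; r = 1.52×10^5 m; G = 6.674×10^-11 N·m²/kg².
m₂ = 5.001×10^5 kg
5.001×10^5 kg × (1 t / 1000 kg) = 500.1 t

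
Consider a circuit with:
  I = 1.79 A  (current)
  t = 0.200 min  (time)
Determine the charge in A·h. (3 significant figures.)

q is given directly by: q = It.
I = 1.79 A; t = 0.200 min = 12.00 s.
q = 21.48 C  (the unit combination reduces to A·s = C)
21.48 C × (1 A·h / 3600 C) = 0.005967 A·h

0.00597 A·h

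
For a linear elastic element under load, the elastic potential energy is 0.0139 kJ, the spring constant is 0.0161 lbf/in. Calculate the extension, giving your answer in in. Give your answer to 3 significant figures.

124 in

Rearranging U = ½k·x² for x: x = √(2U/k).
U = 0.0139 kJ = 13.90 J; k = 0.0161 lbf/in = 2.820 N/m.
x = 3.140 m
3.140 m × (1 in / 0.02540 m) = 123.6 in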